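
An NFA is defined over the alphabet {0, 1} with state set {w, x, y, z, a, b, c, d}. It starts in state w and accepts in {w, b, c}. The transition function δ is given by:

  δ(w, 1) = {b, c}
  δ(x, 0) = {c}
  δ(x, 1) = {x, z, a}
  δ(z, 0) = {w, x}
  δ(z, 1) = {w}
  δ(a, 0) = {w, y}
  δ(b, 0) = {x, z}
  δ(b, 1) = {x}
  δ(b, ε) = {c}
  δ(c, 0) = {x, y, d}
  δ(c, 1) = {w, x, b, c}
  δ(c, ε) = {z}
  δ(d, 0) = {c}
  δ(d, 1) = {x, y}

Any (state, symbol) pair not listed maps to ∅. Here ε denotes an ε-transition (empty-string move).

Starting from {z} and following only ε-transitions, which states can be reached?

{z}

Begin with {z}.
No ε-moves leave this set, so the closure equals the set itself.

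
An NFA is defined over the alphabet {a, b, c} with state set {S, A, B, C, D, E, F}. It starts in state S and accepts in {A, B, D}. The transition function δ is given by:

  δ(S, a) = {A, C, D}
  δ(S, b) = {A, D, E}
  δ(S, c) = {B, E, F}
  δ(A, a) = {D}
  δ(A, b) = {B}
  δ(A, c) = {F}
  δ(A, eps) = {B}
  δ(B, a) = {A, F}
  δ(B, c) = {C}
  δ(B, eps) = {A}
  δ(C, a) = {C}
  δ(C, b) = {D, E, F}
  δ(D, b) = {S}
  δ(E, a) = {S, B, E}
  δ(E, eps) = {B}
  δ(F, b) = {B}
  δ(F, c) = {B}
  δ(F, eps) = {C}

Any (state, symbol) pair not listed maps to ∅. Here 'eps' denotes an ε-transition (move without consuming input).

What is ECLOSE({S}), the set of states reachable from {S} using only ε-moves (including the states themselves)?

{S}

Begin with {S}.
No ε-moves leave this set, so the closure equals the set itself.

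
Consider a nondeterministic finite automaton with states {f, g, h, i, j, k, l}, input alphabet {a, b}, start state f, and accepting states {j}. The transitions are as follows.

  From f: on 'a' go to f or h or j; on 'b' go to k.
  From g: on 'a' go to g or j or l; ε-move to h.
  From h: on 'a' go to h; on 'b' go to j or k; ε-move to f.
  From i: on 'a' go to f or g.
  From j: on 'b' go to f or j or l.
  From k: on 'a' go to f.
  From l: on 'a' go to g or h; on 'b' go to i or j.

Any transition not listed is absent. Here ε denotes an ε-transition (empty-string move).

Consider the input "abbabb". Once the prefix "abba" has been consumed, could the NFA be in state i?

Start in {f}.
Read 'a': {f} → {f, h, j}.
Read 'b': {f, h, j} → {f, j, k, l}.
Read 'b': {f, j, k, l} → {f, i, j, k, l}.
Read 'a': {f, i, j, k, l} → {f, g, h, j}.
State i is not in {f, g, h, j}.

No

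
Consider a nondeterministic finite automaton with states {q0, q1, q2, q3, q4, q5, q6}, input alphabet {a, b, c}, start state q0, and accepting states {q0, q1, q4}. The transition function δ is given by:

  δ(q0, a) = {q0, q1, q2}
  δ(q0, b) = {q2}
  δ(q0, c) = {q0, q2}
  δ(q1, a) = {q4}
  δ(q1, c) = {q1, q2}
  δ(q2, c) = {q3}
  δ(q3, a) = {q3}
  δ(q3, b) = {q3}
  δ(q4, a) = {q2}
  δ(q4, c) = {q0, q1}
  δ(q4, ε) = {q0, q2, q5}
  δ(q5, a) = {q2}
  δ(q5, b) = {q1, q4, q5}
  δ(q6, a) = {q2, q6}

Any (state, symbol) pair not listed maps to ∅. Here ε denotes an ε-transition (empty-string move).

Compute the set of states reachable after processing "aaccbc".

{q3}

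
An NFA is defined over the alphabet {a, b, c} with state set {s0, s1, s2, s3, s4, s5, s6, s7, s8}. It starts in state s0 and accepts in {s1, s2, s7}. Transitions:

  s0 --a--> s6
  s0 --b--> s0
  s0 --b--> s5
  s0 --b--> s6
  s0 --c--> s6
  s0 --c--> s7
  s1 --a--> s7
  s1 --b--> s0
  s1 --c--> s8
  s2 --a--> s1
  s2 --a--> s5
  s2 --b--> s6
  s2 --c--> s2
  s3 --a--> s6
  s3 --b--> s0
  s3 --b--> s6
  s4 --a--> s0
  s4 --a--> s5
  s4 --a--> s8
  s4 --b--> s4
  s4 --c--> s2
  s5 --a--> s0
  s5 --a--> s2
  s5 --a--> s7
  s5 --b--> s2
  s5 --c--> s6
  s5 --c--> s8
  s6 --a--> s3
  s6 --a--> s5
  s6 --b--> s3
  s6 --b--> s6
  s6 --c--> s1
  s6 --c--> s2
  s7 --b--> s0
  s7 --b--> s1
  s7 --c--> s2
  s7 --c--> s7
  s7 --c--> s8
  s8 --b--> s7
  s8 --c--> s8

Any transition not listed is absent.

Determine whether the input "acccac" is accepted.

Start in {s0}.
Read 'a': s0→{s6}; now {s6}.
Read 'c': s6→{s1, s2}; now {s1, s2}.
Read 'c': s1→{s8}, s2→{s2}; now {s2, s8}.
Read 'c': s2→{s2}, s8→{s8}; now {s2, s8}.
Read 'a': s2→{s1, s5}, s8→∅; now {s1, s5}.
Read 'c': s1→{s8}, s5→{s6, s8}; now {s6, s8}.
The final set {s6, s8} contains no accepting state.

No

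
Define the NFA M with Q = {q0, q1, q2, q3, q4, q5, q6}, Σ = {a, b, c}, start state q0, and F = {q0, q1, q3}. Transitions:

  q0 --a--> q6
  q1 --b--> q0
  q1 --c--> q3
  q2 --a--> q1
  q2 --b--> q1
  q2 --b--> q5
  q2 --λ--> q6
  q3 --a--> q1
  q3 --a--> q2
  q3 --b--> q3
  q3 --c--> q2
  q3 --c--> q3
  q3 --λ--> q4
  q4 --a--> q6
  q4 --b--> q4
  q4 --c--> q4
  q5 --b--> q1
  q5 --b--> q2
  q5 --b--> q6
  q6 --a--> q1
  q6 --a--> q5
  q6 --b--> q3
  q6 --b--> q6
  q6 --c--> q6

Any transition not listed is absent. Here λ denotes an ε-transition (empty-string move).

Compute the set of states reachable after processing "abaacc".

{q2, q3, q4, q6}

Start in {q0}.
Read 'a': q0→{q6}; now {q6}.
Read 'b': q6→{q3, q6}; union {q3, q6}; ε-closure = {q3, q4, q6}.
Read 'a': q3→{q1, q2}, q4→{q6}, q6→{q1, q5}; now {q1, q2, q5, q6}.
Read 'a': q1→∅, q2→{q1}, q5→∅, q6→{q1, q5}; now {q1, q5}.
Read 'c': q1→{q3}, q5→∅; union {q3}; ε-closure = {q3, q4}.
Read 'c': q3→{q2, q3}, q4→{q4}; union {q2, q3, q4}; ε-closure = {q2, q3, q4, q6}.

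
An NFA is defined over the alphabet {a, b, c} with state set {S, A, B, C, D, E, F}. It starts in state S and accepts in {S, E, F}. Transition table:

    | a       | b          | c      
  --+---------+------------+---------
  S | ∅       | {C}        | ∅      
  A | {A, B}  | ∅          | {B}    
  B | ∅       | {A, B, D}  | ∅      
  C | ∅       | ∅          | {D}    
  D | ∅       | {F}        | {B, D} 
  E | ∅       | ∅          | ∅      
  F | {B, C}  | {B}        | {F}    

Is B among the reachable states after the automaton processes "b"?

No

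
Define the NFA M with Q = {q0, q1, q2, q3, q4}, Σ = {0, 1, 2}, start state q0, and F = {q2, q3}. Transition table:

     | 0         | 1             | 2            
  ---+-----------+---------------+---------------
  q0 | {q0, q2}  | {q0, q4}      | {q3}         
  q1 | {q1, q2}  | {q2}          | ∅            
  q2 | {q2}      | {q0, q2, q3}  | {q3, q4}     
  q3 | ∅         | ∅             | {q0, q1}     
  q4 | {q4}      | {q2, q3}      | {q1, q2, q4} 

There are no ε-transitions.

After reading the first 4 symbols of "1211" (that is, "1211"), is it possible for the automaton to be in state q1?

Start in {q0}.
Read '1': {q0} → {q0, q4}.
Read '2': {q0, q4} → {q1, q2, q3, q4}.
Read '1': {q1, q2, q3, q4} → {q0, q2, q3}.
Read '1': {q0, q2, q3} → {q0, q2, q3, q4}.
State q1 is not in {q0, q2, q3, q4}.

No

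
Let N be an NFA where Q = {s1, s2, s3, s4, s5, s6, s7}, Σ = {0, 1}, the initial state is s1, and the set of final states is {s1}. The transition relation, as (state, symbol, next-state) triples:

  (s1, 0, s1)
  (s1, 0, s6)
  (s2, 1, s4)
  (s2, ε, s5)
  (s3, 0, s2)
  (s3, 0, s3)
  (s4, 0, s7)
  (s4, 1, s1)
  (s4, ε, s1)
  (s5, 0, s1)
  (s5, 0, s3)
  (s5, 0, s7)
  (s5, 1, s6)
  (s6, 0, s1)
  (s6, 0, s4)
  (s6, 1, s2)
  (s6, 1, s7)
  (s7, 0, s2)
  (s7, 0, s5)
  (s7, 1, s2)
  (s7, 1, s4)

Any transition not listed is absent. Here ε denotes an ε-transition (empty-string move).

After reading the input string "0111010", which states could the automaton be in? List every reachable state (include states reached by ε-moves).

Start in {s1}.
Read '0': s1→{s1, s6}; now {s1, s6}.
Read '1': s1→∅, s6→{s2, s7}; union {s2, s7}; ε-closure = {s2, s5, s7}.
Read '1': s2→{s4}, s5→{s6}, s7→{s2, s4}; union {s2, s4, s6}; ε-closure = {s1, s2, s4, s5, s6}.
Read '1': s1→∅, s2→{s4}, s4→{s1}, s5→{s6}, s6→{s2, s7}; union {s1, s2, s4, s6, s7}; ε-closure = {s1, s2, s4, s5, s6, s7}.
Read '0': s1→{s1, s6}, s2→∅, s4→{s7}, s5→{s1, s3, s7}, s6→{s1, s4}, s7→{s2, s5}; now {s1, s2, s3, s4, s5, s6, s7}.
Read '1': s1→∅, s2→{s4}, s3→∅, s4→{s1}, s5→{s6}, s6→{s2, s7}, s7→{s2, s4}; union {s1, s2, s4, s6, s7}; ε-closure = {s1, s2, s4, s5, s6, s7}.
Read '0': s1→{s1, s6}, s2→∅, s4→{s7}, s5→{s1, s3, s7}, s6→{s1, s4}, s7→{s2, s5}; now {s1, s2, s3, s4, s5, s6, s7}.

{s1, s2, s3, s4, s5, s6, s7}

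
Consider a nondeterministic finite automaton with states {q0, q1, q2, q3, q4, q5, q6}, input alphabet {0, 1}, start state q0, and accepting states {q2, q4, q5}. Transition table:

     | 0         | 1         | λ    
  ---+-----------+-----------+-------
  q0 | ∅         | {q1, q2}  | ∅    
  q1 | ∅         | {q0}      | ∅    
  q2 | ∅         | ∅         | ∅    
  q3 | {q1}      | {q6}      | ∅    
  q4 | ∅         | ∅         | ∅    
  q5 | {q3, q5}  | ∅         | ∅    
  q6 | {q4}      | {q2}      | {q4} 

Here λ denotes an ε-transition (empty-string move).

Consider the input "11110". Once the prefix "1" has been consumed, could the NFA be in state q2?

Start in {q0}.
Read '1': {q0} → {q1, q2}.
State q2 is in {q1, q2}.

Yes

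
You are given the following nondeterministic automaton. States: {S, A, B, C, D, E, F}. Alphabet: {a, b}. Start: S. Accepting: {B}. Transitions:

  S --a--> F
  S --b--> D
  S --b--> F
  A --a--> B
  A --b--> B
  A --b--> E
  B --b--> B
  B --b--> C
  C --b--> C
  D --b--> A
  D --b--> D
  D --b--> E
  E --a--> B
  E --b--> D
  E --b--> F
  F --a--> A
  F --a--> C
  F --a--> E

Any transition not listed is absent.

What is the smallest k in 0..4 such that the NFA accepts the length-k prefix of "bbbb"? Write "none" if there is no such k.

Start in {S}.
Read 'b': {S} → {D, F}.
Read 'b': {D, F} → {A, D, E}.
Read 'b': {A, D, E} → {A, B, D, E, F}.
None of the earlier sets intersect F, but {A, B, D, E, F} does.

3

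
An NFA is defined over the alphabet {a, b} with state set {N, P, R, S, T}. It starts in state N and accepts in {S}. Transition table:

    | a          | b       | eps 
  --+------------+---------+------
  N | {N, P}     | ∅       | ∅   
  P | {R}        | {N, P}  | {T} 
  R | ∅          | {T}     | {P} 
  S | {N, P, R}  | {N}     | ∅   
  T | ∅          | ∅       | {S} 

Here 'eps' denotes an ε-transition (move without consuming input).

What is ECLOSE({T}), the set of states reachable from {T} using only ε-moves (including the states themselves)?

{S, T}

Begin with {T}.
ε-move T → S; add S.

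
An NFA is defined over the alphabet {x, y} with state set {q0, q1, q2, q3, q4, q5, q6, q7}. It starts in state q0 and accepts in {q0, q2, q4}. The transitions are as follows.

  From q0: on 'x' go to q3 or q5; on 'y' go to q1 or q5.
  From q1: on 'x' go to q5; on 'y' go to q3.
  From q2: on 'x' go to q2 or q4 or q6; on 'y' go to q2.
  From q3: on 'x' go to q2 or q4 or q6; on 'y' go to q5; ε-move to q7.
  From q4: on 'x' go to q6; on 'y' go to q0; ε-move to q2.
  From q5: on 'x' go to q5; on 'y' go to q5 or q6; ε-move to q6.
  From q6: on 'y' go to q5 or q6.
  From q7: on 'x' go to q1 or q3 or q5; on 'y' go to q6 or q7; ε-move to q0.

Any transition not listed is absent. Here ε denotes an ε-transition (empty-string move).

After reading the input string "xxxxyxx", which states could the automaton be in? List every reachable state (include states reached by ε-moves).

Start in {q0}.
Read 'x': {q0} → {q0, q3, q5, q6, q7}.
Read 'x': {q0, q3, q5, q6, q7} → {q0, q1, q2, q3, q4, q5, q6, q7}.
Read 'x': {q0, q1, q2, q3, q4, q5, q6, q7} → {q0, q1, q2, q3, q4, q5, q6, q7}.
Read 'x': {q0, q1, q2, q3, q4, q5, q6, q7} → {q0, q1, q2, q3, q4, q5, q6, q7}.
Read 'y': {q0, q1, q2, q3, q4, q5, q6, q7} → {q0, q1, q2, q3, q5, q6, q7}.
Read 'x': {q0, q1, q2, q3, q5, q6, q7} → {q0, q1, q2, q3, q4, q5, q6, q7}.
Read 'x': {q0, q1, q2, q3, q4, q5, q6, q7} → {q0, q1, q2, q3, q4, q5, q6, q7}.

{q0, q1, q2, q3, q4, q5, q6, q7}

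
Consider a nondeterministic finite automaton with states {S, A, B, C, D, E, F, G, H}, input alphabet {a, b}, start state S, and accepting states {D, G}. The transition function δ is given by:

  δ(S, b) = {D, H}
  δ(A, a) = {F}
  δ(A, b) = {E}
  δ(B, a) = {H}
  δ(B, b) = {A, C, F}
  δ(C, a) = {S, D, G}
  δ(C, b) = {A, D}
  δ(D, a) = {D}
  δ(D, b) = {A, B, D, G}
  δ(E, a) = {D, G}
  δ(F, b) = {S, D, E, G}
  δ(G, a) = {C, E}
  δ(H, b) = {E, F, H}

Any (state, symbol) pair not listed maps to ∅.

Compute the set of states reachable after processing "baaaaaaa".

{D}

Start in {S}.
Read 'b': S→{D, H}; now {D, H}.
Read 'a': D→{D}, H→∅; now {D}.
Read 'a': D→{D}; now {D}.
Read 'a': D→{D}; now {D}.
Read 'a': D→{D}; now {D}.
Read 'a': D→{D}; now {D}.
Read 'a': D→{D}; now {D}.
Read 'a': D→{D}; now {D}.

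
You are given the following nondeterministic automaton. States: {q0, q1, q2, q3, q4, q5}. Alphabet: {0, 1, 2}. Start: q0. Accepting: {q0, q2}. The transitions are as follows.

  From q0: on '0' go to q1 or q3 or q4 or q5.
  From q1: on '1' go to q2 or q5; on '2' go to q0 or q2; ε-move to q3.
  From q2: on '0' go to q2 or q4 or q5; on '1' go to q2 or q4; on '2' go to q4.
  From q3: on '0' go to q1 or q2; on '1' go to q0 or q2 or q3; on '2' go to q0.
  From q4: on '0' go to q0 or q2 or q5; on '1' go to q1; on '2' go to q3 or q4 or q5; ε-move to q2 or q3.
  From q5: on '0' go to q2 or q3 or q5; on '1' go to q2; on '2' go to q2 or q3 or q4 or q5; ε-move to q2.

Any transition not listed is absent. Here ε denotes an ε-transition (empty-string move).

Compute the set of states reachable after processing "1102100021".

∅

Start in {q0}.
Read '1': {q0} → ∅.
The set is empty and remains empty for the remaining 9 symbols.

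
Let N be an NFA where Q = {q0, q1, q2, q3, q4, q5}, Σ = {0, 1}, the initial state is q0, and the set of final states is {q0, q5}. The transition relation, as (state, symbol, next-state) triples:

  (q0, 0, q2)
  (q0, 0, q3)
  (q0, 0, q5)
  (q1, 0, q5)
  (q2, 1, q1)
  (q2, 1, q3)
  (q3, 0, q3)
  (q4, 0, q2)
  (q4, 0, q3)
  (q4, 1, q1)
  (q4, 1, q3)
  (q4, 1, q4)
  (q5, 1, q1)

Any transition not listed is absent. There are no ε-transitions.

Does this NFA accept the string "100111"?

No

Start in {q0}.
Read '1': q0→∅; now ∅.
The set is empty and remains empty for the remaining 5 symbols.
The final set ∅ contains no accepting state.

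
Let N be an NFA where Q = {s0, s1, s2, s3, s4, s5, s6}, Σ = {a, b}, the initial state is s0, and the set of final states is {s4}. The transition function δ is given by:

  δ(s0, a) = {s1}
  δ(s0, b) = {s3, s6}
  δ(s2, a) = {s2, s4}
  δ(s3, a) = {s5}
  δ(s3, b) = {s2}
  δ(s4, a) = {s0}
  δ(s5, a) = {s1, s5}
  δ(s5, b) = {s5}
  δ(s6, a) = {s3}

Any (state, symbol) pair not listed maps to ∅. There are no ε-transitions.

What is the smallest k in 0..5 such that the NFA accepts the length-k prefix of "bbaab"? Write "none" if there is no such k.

3

Start in {s0}.
Read 'b': s0→{s3, s6}; now {s3, s6}.
Read 'b': s3→{s2}, s6→∅; now {s2}.
Read 'a': s2→{s2, s4}; now {s2, s4}.
None of the earlier sets intersect F, but {s2, s4} does.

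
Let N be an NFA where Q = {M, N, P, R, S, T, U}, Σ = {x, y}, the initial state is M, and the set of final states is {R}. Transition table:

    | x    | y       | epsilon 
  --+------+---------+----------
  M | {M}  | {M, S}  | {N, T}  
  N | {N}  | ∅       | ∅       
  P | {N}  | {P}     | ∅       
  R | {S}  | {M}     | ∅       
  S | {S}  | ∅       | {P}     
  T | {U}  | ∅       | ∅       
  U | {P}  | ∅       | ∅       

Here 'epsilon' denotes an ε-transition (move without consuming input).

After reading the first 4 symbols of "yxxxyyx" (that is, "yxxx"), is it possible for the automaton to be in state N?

Yes

Start: ε-closure({M}) = {M, N, T}.
Read 'y': M→{M, S}, N→∅, T→∅; union {M, S}; ε-closure = {M, N, P, S, T}.
Read 'x': M→{M}, N→{N}, P→{N}, S→{S}, T→{U}; union {M, N, S, U}; ε-closure = {M, N, P, S, T, U}.
Read 'x': M→{M}, N→{N}, P→{N}, S→{S}, T→{U}, U→{P}; union {M, N, P, S, U}; ε-closure = {M, N, P, S, T, U}.
Read 'x': M→{M}, N→{N}, P→{N}, S→{S}, T→{U}, U→{P}; union {M, N, P, S, U}; ε-closure = {M, N, P, S, T, U}.
State N is in {M, N, P, S, T, U}.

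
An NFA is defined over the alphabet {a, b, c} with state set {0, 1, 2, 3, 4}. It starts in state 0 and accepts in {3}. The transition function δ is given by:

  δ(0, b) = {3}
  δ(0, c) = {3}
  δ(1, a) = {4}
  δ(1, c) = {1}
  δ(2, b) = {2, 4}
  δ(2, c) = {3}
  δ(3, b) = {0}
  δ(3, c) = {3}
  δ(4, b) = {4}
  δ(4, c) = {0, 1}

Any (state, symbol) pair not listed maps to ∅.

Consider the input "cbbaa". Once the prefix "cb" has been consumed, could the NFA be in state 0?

Yes

Start in {0}.
Read 'c': 0→{3}; now {3}.
Read 'b': 3→{0}; now {0}.
State 0 is in {0}.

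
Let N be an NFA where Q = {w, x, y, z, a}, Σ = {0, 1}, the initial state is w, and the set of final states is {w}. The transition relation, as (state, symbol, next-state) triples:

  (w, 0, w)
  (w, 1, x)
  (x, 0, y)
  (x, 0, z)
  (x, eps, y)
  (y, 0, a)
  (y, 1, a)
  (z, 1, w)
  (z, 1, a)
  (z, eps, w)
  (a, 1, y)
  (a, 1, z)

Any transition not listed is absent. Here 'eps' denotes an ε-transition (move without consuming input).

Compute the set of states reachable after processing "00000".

Start in {w}.
Read '0': {w} → {w}.
Read '0': {w} → {w}.
Read '0': {w} → {w}.
Read '0': {w} → {w}.
Read '0': {w} → {w}.

{w}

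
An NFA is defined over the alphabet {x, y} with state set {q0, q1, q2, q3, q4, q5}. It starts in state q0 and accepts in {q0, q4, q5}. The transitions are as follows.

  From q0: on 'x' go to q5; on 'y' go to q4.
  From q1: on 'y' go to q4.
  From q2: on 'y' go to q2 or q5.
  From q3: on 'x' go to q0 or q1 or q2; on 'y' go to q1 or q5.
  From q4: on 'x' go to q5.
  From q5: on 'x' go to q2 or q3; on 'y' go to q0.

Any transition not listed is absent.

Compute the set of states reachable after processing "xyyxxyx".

Start in {q0}.
Read 'x': {q0} → {q5}.
Read 'y': {q5} → {q0}.
Read 'y': {q0} → {q4}.
Read 'x': {q4} → {q5}.
Read 'x': {q5} → {q2, q3}.
Read 'y': {q2, q3} → {q1, q2, q5}.
Read 'x': {q1, q2, q5} → {q2, q3}.

{q2, q3}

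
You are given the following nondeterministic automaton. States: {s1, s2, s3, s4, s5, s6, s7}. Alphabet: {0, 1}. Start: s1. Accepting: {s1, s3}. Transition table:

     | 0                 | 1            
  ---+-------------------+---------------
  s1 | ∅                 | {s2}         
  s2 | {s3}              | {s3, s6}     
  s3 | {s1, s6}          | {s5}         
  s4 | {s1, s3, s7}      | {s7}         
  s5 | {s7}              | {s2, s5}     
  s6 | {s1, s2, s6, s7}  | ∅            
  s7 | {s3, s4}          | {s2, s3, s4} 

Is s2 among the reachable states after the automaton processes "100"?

No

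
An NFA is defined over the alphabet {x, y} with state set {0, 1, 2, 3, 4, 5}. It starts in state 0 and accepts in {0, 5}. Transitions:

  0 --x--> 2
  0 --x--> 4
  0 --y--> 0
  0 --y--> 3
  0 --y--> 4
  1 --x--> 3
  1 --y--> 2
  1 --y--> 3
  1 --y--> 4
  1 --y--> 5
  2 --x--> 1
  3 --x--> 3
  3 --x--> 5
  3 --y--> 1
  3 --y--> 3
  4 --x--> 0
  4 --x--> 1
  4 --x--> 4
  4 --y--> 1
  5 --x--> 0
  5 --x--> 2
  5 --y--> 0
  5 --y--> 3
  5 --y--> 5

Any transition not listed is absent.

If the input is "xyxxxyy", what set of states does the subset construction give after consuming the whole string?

{0, 1, 2, 3, 4, 5}

Start in {0}.
Read 'x': {0} → {2, 4}.
Read 'y': {2, 4} → {1}.
Read 'x': {1} → {3}.
Read 'x': {3} → {3, 5}.
Read 'x': {3, 5} → {0, 2, 3, 5}.
Read 'y': {0, 2, 3, 5} → {0, 1, 3, 4, 5}.
Read 'y': {0, 1, 3, 4, 5} → {0, 1, 2, 3, 4, 5}.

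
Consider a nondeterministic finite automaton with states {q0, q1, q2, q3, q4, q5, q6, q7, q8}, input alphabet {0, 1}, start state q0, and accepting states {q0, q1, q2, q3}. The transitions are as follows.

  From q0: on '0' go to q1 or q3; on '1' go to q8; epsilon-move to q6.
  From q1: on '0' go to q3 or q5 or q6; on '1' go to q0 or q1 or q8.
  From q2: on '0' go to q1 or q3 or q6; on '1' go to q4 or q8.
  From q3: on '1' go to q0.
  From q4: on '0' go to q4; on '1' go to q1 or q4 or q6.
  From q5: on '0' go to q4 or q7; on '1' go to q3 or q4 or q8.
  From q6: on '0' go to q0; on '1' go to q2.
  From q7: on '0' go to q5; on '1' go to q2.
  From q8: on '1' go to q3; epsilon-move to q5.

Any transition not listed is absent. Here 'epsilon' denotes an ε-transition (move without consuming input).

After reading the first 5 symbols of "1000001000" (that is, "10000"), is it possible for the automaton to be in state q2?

Start: ε-closure({q0}) = {q0, q6}.
Read '1': q0→{q8}, q6→{q2}; union {q2, q8}; ε-closure = {q2, q5, q8}.
Read '0': q2→{q1, q3, q6}, q5→{q4, q7}, q8→∅; now {q1, q3, q4, q6, q7}.
Read '0': q1→{q3, q5, q6}, q3→∅, q4→{q4}, q6→{q0}, q7→{q5}; now {q0, q3, q4, q5, q6}.
Read '0': q0→{q1, q3}, q3→∅, q4→{q4}, q5→{q4, q7}, q6→{q0}; union {q0, q1, q3, q4, q7}; ε-closure = {q0, q1, q3, q4, q6, q7}.
Read '0': q0→{q1, q3}, q1→{q3, q5, q6}, q3→∅, q4→{q4}, q6→{q0}, q7→{q5}; now {q0, q1, q3, q4, q5, q6}.
State q2 is not in {q0, q1, q3, q4, q5, q6}.

No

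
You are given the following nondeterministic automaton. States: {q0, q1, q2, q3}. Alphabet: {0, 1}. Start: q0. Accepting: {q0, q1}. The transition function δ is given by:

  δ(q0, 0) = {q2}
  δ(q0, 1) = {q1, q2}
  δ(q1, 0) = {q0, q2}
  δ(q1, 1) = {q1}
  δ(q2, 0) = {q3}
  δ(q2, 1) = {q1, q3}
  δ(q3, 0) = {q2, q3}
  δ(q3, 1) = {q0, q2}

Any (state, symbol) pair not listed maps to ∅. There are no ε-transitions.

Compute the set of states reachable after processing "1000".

{q2, q3}

Start in {q0}.
Read '1': q0→{q1, q2}; now {q1, q2}.
Read '0': q1→{q0, q2}, q2→{q3}; now {q0, q2, q3}.
Read '0': q0→{q2}, q2→{q3}, q3→{q2, q3}; now {q2, q3}.
Read '0': q2→{q3}, q3→{q2, q3}; now {q2, q3}.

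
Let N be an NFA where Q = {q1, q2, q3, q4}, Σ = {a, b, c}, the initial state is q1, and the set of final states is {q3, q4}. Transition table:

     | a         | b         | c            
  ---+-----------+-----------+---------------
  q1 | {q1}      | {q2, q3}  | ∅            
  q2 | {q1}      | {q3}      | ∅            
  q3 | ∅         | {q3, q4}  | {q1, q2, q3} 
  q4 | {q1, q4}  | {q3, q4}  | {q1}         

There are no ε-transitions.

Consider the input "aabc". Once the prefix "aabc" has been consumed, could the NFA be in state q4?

No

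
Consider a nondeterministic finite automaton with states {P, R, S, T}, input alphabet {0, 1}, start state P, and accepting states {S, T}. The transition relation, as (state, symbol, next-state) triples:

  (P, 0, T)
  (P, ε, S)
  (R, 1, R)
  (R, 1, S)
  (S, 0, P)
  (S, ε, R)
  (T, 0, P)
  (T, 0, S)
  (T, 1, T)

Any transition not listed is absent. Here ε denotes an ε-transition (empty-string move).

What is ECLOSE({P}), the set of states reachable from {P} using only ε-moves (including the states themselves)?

{P, R, S}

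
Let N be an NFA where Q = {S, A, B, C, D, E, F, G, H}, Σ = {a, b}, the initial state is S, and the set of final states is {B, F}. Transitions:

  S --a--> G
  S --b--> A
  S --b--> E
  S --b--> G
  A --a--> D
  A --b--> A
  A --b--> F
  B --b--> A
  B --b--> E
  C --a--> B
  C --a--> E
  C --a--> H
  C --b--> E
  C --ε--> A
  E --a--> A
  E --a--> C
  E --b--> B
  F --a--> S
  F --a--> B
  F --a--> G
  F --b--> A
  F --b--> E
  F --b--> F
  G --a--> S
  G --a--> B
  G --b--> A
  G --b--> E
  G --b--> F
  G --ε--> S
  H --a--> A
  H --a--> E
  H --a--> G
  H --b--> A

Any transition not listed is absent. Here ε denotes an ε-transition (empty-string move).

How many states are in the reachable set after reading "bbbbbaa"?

Start in {S}.
Read 'b': {S} → {S, A, E, G}.
Read 'b': {S, A, E, G} → {S, A, B, E, F, G}.
Read 'b': {S, A, B, E, F, G} → {S, A, B, E, F, G}.
Read 'b': {S, A, B, E, F, G} → {S, A, B, E, F, G}.
Read 'b': {S, A, B, E, F, G} → {S, A, B, E, F, G}.
Read 'a': {S, A, B, E, F, G} → {S, A, B, C, D, G}.
Read 'a': {S, A, B, C, D, G} → {S, B, D, E, G, H}.
That set has 6 states.

6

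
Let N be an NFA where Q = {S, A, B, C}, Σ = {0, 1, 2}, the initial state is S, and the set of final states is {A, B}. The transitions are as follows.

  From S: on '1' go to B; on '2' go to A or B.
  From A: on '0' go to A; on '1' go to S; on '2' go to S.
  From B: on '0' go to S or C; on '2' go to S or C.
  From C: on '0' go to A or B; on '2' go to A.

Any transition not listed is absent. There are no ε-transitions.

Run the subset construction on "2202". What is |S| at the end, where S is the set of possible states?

2

Start in {S}.
Read '2': S→{A, B}; now {A, B}.
Read '2': A→{S}, B→{S, C}; now {S, C}.
Read '0': S→∅, C→{A, B}; now {A, B}.
Read '2': A→{S}, B→{S, C}; now {S, C}.
That set has 2 states.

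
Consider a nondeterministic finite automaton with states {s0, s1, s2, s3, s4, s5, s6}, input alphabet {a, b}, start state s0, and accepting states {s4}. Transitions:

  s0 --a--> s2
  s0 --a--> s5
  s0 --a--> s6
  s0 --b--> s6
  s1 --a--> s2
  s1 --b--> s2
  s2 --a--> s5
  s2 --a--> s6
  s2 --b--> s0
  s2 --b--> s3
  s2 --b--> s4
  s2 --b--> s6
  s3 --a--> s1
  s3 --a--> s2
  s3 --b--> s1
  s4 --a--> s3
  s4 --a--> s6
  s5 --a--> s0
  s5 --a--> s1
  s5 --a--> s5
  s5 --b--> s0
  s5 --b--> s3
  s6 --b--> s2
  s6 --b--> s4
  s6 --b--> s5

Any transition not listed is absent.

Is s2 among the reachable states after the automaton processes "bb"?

Start in {s0}.
Read 'b': {s0} → {s6}.
Read 'b': {s6} → {s2, s4, s5}.
State s2 is in {s2, s4, s5}.

Yes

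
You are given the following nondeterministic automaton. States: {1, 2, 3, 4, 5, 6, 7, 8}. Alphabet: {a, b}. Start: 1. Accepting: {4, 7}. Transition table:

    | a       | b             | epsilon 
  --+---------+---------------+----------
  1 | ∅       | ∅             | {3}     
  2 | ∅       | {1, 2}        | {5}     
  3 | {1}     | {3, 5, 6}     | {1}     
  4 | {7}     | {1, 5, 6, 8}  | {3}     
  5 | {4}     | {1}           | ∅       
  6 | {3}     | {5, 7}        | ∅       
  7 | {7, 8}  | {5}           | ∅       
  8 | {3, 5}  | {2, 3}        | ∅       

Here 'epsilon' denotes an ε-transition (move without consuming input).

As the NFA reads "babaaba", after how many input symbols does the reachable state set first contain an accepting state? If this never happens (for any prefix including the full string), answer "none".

2

Start: ε-closure({1}) = {1, 3}.
Read 'b': {1, 3} → {1, 3, 5, 6}.
Read 'a': {1, 3, 5, 6} → {1, 3, 4}.
None of the earlier sets intersect F, but {1, 3, 4} does.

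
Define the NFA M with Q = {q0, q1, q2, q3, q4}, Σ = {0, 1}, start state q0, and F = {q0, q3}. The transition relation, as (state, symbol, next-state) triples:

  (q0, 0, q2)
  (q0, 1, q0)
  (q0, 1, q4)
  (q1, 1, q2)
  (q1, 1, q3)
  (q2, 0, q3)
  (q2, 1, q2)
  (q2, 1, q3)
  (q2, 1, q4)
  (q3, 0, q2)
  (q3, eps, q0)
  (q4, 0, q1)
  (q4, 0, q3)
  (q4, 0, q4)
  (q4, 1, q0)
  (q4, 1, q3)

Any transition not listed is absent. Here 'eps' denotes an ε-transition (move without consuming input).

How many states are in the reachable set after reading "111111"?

3

Start in {q0}.
Read '1': q0→{q0, q4}; now {q0, q4}.
Read '1': q0→{q0, q4}, q4→{q0, q3}; now {q0, q3, q4}.
Read '1': q0→{q0, q4}, q3→∅, q4→{q0, q3}; now {q0, q3, q4}.
Read '1': q0→{q0, q4}, q3→∅, q4→{q0, q3}; now {q0, q3, q4}.
Read '1': q0→{q0, q4}, q3→∅, q4→{q0, q3}; now {q0, q3, q4}.
Read '1': q0→{q0, q4}, q3→∅, q4→{q0, q3}; now {q0, q3, q4}.
That set has 3 states.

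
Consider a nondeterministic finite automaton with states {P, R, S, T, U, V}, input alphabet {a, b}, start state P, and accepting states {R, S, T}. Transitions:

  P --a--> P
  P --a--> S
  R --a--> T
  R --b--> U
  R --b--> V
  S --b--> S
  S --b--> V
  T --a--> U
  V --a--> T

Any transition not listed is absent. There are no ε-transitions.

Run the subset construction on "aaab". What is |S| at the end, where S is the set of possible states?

Start in {P}.
Read 'a': {P} → {P, S}.
Read 'a': {P, S} → {P, S}.
Read 'a': {P, S} → {P, S}.
Read 'b': {P, S} → {S, V}.
That set has 2 states.

2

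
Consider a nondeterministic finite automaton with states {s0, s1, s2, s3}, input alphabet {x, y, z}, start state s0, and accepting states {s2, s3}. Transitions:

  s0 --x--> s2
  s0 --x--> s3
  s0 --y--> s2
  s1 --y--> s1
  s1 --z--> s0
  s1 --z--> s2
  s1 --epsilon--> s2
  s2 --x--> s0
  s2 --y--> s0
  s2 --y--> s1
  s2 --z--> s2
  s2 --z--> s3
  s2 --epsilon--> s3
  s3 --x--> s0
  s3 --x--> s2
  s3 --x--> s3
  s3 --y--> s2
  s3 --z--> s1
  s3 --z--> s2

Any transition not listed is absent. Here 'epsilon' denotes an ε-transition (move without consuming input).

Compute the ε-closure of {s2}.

{s2, s3}

Begin with {s2}.
ε-move s2 → s3; add s3.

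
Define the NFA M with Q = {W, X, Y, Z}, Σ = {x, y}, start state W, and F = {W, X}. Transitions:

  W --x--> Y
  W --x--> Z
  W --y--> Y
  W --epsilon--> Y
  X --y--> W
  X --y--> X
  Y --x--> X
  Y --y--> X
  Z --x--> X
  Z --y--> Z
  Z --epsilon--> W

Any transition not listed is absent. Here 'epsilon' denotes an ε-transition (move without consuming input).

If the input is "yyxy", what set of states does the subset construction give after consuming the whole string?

Start: ε-closure({W}) = {W, Y}.
Read 'y': W→{Y}, Y→{X}; now {X, Y}.
Read 'y': X→{W, X}, Y→{X}; union {W, X}; ε-closure = {W, X, Y}.
Read 'x': W→{Y, Z}, X→∅, Y→{X}; union {X, Y, Z}; ε-closure = {W, X, Y, Z}.
Read 'y': W→{Y}, X→{W, X}, Y→{X}, Z→{Z}; now {W, X, Y, Z}.

{W, X, Y, Z}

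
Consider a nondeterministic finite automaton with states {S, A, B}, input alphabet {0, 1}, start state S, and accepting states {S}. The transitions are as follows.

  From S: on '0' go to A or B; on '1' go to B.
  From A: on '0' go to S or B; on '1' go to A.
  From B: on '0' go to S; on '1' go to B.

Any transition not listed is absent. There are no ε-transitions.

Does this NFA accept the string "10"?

Yes

Start in {S}.
Read '1': S→{B}; now {B}.
Read '0': B→{S}; now {S}.
The final set {S} contains the accepting state S.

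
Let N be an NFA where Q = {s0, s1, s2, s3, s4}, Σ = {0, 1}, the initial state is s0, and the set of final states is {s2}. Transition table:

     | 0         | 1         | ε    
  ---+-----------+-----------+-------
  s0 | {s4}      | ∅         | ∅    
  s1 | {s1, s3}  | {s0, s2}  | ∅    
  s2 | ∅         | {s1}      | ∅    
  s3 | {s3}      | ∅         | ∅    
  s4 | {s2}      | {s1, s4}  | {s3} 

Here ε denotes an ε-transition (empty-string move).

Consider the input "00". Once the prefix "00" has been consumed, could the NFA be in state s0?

No

Start in {s0}.
Read '0': s0→{s4}; union {s4}; ε-closure = {s3, s4}.
Read '0': s3→{s3}, s4→{s2}; now {s2, s3}.
State s0 is not in {s2, s3}.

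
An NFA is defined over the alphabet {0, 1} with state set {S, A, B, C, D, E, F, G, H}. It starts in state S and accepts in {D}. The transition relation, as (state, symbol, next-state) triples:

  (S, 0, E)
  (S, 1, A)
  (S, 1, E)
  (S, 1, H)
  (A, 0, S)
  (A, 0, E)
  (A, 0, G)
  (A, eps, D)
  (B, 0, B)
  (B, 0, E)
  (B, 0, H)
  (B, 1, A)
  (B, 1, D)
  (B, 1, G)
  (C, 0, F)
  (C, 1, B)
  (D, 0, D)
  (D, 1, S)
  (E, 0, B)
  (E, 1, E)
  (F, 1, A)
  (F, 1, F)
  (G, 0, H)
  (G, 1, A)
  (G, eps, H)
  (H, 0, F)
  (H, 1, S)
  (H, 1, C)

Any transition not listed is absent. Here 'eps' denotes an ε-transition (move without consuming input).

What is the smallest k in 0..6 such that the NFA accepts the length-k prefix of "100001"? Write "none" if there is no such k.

Start in {S}.
Read '1': S→{A, E, H}; union {A, E, H}; ε-closure = {A, D, E, H}.
None of the earlier sets intersect F, but {A, D, E, H} does.

1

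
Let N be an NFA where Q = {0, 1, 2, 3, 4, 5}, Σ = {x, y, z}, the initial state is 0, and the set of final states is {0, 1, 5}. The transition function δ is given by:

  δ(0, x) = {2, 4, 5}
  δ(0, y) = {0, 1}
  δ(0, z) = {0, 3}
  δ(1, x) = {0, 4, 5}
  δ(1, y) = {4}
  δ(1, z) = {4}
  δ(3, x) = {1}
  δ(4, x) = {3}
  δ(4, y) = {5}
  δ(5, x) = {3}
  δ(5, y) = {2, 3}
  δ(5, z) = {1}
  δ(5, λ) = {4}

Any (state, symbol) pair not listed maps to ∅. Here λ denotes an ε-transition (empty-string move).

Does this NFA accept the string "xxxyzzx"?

Start in {0}.
Read 'x': 0→{2, 4, 5}; now {2, 4, 5}.
Read 'x': 2→∅, 4→{3}, 5→{3}; now {3}.
Read 'x': 3→{1}; now {1}.
Read 'y': 1→{4}; now {4}.
Read 'z': 4→∅; now ∅.
The set is empty and remains empty for the remaining 2 symbols.
The final set ∅ contains no accepting state.

No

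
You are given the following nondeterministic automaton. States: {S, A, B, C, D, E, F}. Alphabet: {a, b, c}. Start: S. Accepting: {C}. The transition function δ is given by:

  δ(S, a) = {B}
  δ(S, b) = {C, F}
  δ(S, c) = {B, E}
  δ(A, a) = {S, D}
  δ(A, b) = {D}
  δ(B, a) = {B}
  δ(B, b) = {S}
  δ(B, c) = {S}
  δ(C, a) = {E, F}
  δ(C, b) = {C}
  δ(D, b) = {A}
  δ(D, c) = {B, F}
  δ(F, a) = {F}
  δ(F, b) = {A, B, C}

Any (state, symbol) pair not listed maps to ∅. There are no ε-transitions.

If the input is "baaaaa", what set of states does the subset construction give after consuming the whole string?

Start in {S}.
Read 'b': S→{C, F}; now {C, F}.
Read 'a': C→{E, F}, F→{F}; now {E, F}.
Read 'a': E→∅, F→{F}; now {F}.
Read 'a': F→{F}; now {F}.
Read 'a': F→{F}; now {F}.
Read 'a': F→{F}; now {F}.

{F}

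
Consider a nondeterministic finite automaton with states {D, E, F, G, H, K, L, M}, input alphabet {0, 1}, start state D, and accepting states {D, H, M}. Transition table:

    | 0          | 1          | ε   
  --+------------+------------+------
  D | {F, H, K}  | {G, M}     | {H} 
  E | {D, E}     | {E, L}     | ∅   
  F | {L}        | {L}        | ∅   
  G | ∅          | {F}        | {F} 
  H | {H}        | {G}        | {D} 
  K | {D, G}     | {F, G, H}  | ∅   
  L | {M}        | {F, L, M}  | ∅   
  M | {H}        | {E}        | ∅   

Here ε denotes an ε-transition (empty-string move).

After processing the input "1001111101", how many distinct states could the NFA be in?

5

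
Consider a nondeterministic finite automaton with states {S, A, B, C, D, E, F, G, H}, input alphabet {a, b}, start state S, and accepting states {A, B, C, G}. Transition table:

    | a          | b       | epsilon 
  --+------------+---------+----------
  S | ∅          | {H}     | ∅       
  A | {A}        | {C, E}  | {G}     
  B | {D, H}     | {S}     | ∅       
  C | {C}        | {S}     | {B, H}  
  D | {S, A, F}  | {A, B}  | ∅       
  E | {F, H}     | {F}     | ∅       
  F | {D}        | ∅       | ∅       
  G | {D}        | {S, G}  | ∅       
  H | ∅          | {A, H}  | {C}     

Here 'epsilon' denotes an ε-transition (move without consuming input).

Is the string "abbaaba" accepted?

No

Start in {S}.
Read 'a': S→∅; now ∅.
The set is empty and remains empty for the remaining 6 symbols.
The final set ∅ contains no accepting state.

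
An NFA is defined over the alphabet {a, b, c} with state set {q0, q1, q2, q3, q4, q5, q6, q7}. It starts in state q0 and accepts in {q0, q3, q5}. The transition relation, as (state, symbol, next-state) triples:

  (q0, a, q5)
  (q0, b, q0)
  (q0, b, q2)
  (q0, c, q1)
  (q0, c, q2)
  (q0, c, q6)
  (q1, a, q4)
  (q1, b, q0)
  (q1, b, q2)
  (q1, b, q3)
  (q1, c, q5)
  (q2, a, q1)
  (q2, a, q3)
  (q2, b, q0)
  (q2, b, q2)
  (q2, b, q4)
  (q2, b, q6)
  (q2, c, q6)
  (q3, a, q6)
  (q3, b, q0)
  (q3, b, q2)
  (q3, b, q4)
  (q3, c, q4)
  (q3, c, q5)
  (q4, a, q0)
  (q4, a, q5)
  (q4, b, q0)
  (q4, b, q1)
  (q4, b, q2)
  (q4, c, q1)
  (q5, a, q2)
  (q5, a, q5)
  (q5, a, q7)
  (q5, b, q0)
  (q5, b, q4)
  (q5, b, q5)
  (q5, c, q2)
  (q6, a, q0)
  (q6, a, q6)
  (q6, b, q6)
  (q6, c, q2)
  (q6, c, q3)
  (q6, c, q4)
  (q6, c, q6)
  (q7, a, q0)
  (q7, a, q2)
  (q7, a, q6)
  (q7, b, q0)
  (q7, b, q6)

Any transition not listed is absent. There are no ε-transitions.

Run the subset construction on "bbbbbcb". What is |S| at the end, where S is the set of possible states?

7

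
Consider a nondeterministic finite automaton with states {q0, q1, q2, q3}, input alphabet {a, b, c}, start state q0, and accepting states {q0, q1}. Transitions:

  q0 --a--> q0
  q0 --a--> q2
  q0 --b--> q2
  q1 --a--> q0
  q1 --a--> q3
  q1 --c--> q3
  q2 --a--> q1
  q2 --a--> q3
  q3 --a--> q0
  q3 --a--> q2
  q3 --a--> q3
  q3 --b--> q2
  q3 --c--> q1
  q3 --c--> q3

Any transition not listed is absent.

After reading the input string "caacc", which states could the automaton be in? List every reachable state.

Start in {q0}.
Read 'c': {q0} → ∅.
The set is empty and remains empty for the remaining 4 symbols.

∅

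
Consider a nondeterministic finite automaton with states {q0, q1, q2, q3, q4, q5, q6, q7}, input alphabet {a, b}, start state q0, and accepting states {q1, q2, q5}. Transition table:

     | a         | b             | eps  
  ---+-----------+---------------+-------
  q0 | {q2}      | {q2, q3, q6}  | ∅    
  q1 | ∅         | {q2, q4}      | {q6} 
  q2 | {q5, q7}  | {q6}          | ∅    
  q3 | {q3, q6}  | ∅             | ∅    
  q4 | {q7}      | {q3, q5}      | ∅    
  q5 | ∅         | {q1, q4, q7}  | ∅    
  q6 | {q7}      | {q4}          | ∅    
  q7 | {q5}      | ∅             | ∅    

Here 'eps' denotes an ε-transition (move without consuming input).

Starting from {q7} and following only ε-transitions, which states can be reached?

{q7}

Begin with {q7}.
No ε-moves leave this set, so the closure equals the set itself.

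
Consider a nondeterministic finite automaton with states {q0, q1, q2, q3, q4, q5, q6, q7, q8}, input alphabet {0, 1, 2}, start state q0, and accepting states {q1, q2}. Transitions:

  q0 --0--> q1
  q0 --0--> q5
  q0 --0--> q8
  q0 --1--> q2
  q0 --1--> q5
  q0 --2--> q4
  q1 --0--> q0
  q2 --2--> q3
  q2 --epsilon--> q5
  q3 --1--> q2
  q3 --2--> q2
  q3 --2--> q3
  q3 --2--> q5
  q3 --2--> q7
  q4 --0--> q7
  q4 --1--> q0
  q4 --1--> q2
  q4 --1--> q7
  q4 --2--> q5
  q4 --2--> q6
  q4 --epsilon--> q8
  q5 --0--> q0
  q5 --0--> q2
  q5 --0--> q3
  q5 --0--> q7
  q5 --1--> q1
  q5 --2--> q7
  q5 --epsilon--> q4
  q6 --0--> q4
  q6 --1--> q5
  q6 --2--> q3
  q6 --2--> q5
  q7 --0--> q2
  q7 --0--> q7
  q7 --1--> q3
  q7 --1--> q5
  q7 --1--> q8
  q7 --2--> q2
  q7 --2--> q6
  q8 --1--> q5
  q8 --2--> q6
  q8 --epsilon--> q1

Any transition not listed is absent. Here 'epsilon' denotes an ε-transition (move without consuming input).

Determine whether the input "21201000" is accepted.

Yes

Start in {q0}.
Read '2': q0→{q4}; union {q4}; ε-closure = {q1, q4, q8}.
Read '1': q1→∅, q4→{q0, q2, q7}, q8→{q5}; union {q0, q2, q5, q7}; ε-closure = {q0, q1, q2, q4, q5, q7, q8}.
Read '2': q0→{q4}, q1→∅, q2→{q3}, q4→{q5, q6}, q5→{q7}, q7→{q2, q6}, q8→{q6}; union {q2, q3, q4, q5, q6, q7}; ε-closure = {q1, q2, q3, q4, q5, q6, q7, q8}.
Read '0': q1→{q0}, q2→∅, q3→∅, q4→{q7}, q5→{q0, q2, q3, q7}, q6→{q4}, q7→{q2, q7}, q8→∅; union {q0, q2, q3, q4, q7}; ε-closure = {q0, q1, q2, q3, q4, q5, q7, q8}.
Read '1': q0→{q2, q5}, q1→∅, q2→∅, q3→{q2}, q4→{q0, q2, q7}, q5→{q1}, q7→{q3, q5, q8}, q8→{q5}; union {q0, q1, q2, q3, q5, q7, q8}; ε-closure = {q0, q1, q2, q3, q4, q5, q7, q8}.
Read '0': q0→{q1, q5, q8}, q1→{q0}, q2→∅, q3→∅, q4→{q7}, q5→{q0, q2, q3, q7}, q7→{q2, q7}, q8→∅; union {q0, q1, q2, q3, q5, q7, q8}; ε-closure = {q0, q1, q2, q3, q4, q5, q7, q8}.
Read '0': q0→{q1, q5, q8}, q1→{q0}, q2→∅, q3→∅, q4→{q7}, q5→{q0, q2, q3, q7}, q7→{q2, q7}, q8→∅; union {q0, q1, q2, q3, q5, q7, q8}; ε-closure = {q0, q1, q2, q3, q4, q5, q7, q8}.
Read '0': q0→{q1, q5, q8}, q1→{q0}, q2→∅, q3→∅, q4→{q7}, q5→{q0, q2, q3, q7}, q7→{q2, q7}, q8→∅; union {q0, q1, q2, q3, q5, q7, q8}; ε-closure = {q0, q1, q2, q3, q4, q5, q7, q8}.
The final set {q0, q1, q2, q3, q4, q5, q7, q8} contains the accepting states q1, q2.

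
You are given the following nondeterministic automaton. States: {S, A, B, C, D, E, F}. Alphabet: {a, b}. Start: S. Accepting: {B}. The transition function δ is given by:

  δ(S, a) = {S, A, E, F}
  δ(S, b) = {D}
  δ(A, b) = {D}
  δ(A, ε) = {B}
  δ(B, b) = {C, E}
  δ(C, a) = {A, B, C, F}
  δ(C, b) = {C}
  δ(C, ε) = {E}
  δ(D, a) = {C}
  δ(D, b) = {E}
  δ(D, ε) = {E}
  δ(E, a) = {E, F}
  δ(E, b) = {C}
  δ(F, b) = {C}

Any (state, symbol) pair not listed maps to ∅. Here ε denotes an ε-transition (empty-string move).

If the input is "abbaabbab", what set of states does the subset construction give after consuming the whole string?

{C, D, E}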